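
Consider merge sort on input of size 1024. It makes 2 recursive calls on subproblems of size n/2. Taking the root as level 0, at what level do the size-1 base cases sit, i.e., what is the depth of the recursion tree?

For divide and conquer with division factor 2:

Problem sizes at each level:
Level 0: 1024
Level 1: 512
Level 2: 256
Level 3: 128
Level 4: 64
Level 5: 32
Level 6: 16
Level 7: 8
Level 8: 4
Level 9: 2
Level 10: 1

The root is level 0 and the size-1 base case is level 10 (the tree spans levels 0 through 10, i.e. 11 levels counting the root), so the depth is the number of divisions: log_2(1024) = 10

The recursion tree depth is log_2(1024) = 10. At each level, the problem size is divided by 2, so it takes 10 divisions to reduce to a base case of size 1. The algorithm makes 2 recursive calls at each level.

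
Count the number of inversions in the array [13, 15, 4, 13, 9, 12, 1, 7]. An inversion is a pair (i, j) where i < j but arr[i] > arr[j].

Finding inversions in [13, 15, 4, 13, 9, 12, 1, 7]:

(0, 2): arr[0]=13 > arr[2]=4
(0, 4): arr[0]=13 > arr[4]=9
(0, 5): arr[0]=13 > arr[5]=12
(0, 6): arr[0]=13 > arr[6]=1
(0, 7): arr[0]=13 > arr[7]=7
(1, 2): arr[1]=15 > arr[2]=4
(1, 3): arr[1]=15 > arr[3]=13
(1, 4): arr[1]=15 > arr[4]=9
(1, 5): arr[1]=15 > arr[5]=12
(1, 6): arr[1]=15 > arr[6]=1
(1, 7): arr[1]=15 > arr[7]=7
(2, 6): arr[2]=4 > arr[6]=1
(3, 4): arr[3]=13 > arr[4]=9
(3, 5): arr[3]=13 > arr[5]=12
(3, 6): arr[3]=13 > arr[6]=1
(3, 7): arr[3]=13 > arr[7]=7
(4, 6): arr[4]=9 > arr[6]=1
(4, 7): arr[4]=9 > arr[7]=7
(5, 6): arr[5]=12 > arr[6]=1
(5, 7): arr[5]=12 > arr[7]=7

Total inversions: 20

The array has 20 inversion(s): (0,2), (0,4), (0,5), (0,6), (0,7), (1,2), (1,3), (1,4), (1,5), (1,6), (1,7), (2,6), (3,4), (3,5), (3,6), (3,7), (4,6), (4,7), (5,6), (5,7). Each pair (i,j) satisfies i < j and arr[i] > arr[j].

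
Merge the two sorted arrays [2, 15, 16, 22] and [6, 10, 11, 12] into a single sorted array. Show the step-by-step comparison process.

Merging process:

Compare 2 vs 6: take 2 from left. Merged: [2]
Compare 15 vs 6: take 6 from right. Merged: [2, 6]
Compare 15 vs 10: take 10 from right. Merged: [2, 6, 10]
Compare 15 vs 11: take 11 from right. Merged: [2, 6, 10, 11]
Compare 15 vs 12: take 12 from right. Merged: [2, 6, 10, 11, 12]
Append remaining from left: [15, 16, 22]. Merged: [2, 6, 10, 11, 12, 15, 16, 22]

Final merged array: [2, 6, 10, 11, 12, 15, 16, 22]
Total comparisons: 5

The merged array is [2, 6, 10, 11, 12, 15, 16, 22], requiring 5 comparisons. The merge step runs in O(n) time where n is the total number of elements.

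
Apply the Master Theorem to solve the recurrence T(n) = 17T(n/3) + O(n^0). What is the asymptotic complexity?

Master Theorem for T(n) = 17T(n/3) + O(n^0):

a = 17, b = 3, c = 0
log_b(a) = log_3(17) = 2.5789

Case 1: c = 0 < log_3(17) = 2.5789
T(n) = O(n^(log_3 17))

For T(n) = 17T(n/3) + O(n^0): log_3(17) = 2.5789. This is Case 1 of the Master Theorem (c < log_b(a), work dominated by leaves), giving O(n^(log_3 17)).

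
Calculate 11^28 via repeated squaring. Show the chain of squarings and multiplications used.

Computing 11^28 by squaring (build up from 11^1; each line after the first costs one multiplication):

11^1 = 11
11^2 = (11^1)^2 = 11^2 = 121
11^3 = 11 * 11^2 = 11 * 121 = 1331
11^6 = (11^3)^2 = 1331^2 = 1771561
11^7 = 11 * 11^6 = 11 * 1771561 = 19487171
11^14 = (11^7)^2 = 19487171^2 = 379749833583241
11^28 = (11^14)^2 = 379749833583241^2 = 144209936106499234037676064081

Result: 144209936106499234037676064081
Multiplications needed: 6 (6 lines after 11^1)

11^28 = 144209936106499234037676064081. Using exponentiation by squaring, this requires 6 multiplications. The key idea: if the exponent is even, square the half-power; if odd, multiply by the base once.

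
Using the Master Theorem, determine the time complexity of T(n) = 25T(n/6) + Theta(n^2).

Master Theorem for T(n) = 25T(n/6) + O(n^2):

a = 25, b = 6, c = 2
log_b(a) = log_6(25) = 1.7965

Case 3: c = 2 > log_6(25) = 1.7965
T(n) = O(n^2) = O(n^2)

For T(n) = 25T(n/6) + O(n^2): log_6(25) = 1.7965. This is Case 3 of the Master Theorem (c > log_b(a), work dominated by root), giving O(n^2).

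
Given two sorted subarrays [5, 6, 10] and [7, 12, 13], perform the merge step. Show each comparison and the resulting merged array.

Merging process:

Compare 5 vs 7: take 5 from left. Merged: [5]
Compare 6 vs 7: take 6 from left. Merged: [5, 6]
Compare 10 vs 7: take 7 from right. Merged: [5, 6, 7]
Compare 10 vs 12: take 10 from left. Merged: [5, 6, 7, 10]
Append remaining from right: [12, 13]. Merged: [5, 6, 7, 10, 12, 13]

Final merged array: [5, 6, 7, 10, 12, 13]
Total comparisons: 4

The merged array is [5, 6, 7, 10, 12, 13], requiring 4 comparisons. The merge step runs in O(n) time where n is the total number of elements.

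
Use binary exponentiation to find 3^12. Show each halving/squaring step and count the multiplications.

Computing 3^12 by squaring (build up from 3^1; each line after the first costs one multiplication):

3^1 = 3
3^2 = (3^1)^2 = 3^2 = 9
3^3 = 3 * 3^2 = 3 * 9 = 27
3^6 = (3^3)^2 = 27^2 = 729
3^12 = (3^6)^2 = 729^2 = 531441

Result: 531441
Multiplications needed: 4 (4 lines after 3^1)

3^12 = 531441. Using exponentiation by squaring, this requires 4 multiplications. The key idea: if the exponent is even, square the half-power; if odd, multiply by the base once.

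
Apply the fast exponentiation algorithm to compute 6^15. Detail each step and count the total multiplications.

Computing 6^15 by squaring (build up from 6^1; each line after the first costs one multiplication):

6^1 = 6
6^2 = (6^1)^2 = 6^2 = 36
6^3 = 6 * 6^2 = 6 * 36 = 216
6^6 = (6^3)^2 = 216^2 = 46656
6^7 = 6 * 6^6 = 6 * 46656 = 279936
6^14 = (6^7)^2 = 279936^2 = 78364164096
6^15 = 6 * 6^14 = 6 * 78364164096 = 470184984576

Result: 470184984576
Multiplications needed: 6 (6 lines after 6^1)

6^15 = 470184984576. Using exponentiation by squaring, this requires 6 multiplications. The key idea: if the exponent is even, square the half-power; if odd, multiply by the base once.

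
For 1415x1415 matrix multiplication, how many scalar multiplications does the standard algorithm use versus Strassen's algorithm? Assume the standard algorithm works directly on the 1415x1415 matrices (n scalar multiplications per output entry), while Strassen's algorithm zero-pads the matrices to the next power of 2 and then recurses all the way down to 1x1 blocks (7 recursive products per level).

Matrix multiplication for 1415x1415 matrices:

Strassen's algorithm requires power-of-2 dimensions. Pad 1415x1415 to 2048x2048 (next power of 2).

Standard algorithm: 1415^3 = 2833148375 multiplications
Strassen's algorithm: 7^(log2(2048)) = 7^11 = 1977326743 multiplications
Savings: 2833148375 - 1977326743 = 855821632 multiplications

Standard: 2833148375 multiplications (1415^3). Strassen: 1977326743 multiplications (7^11, after padding to 2048x2048). Strassen reduces 8 recursive multiplications to 7 at each level.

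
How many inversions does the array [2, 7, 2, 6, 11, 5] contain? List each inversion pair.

Finding inversions in [2, 7, 2, 6, 11, 5]:

(1, 2): arr[1]=7 > arr[2]=2
(1, 3): arr[1]=7 > arr[3]=6
(1, 5): arr[1]=7 > arr[5]=5
(3, 5): arr[3]=6 > arr[5]=5
(4, 5): arr[4]=11 > arr[5]=5

Total inversions: 5

The array has 5 inversion(s): (1,2), (1,3), (1,5), (3,5), (4,5). Each pair (i,j) satisfies i < j and arr[i] > arr[j].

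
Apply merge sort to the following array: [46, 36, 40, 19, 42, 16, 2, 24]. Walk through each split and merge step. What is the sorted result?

Merge sort trace:

Split: [46, 36, 40, 19, 42, 16, 2, 24] -> [46, 36, 40, 19] and [42, 16, 2, 24]
  Split: [46, 36, 40, 19] -> [46, 36] and [40, 19]
    Split: [46, 36] -> [46] and [36]
    Merge: [46] + [36] -> [36, 46]
    Split: [40, 19] -> [40] and [19]
    Merge: [40] + [19] -> [19, 40]
  Merge: [36, 46] + [19, 40] -> [19, 36, 40, 46]
  Split: [42, 16, 2, 24] -> [42, 16] and [2, 24]
    Split: [42, 16] -> [42] and [16]
    Merge: [42] + [16] -> [16, 42]
    Split: [2, 24] -> [2] and [24]
    Merge: [2] + [24] -> [2, 24]
  Merge: [16, 42] + [2, 24] -> [2, 16, 24, 42]
Merge: [19, 36, 40, 46] + [2, 16, 24, 42] -> [2, 16, 19, 24, 36, 40, 42, 46]

Final sorted array: [2, 16, 19, 24, 36, 40, 42, 46]

The merge sort proceeds by recursively splitting the array and merging sorted halves.
After all merges, the sorted array is [2, 16, 19, 24, 36, 40, 42, 46].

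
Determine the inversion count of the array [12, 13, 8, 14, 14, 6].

Finding inversions in [12, 13, 8, 14, 14, 6]:

(0, 2): arr[0]=12 > arr[2]=8
(0, 5): arr[0]=12 > arr[5]=6
(1, 2): arr[1]=13 > arr[2]=8
(1, 5): arr[1]=13 > arr[5]=6
(2, 5): arr[2]=8 > arr[5]=6
(3, 5): arr[3]=14 > arr[5]=6
(4, 5): arr[4]=14 > arr[5]=6

Total inversions: 7

The array has 7 inversion(s): (0,2), (0,5), (1,2), (1,5), (2,5), (3,5), (4,5). Each pair (i,j) satisfies i < j and arr[i] > arr[j].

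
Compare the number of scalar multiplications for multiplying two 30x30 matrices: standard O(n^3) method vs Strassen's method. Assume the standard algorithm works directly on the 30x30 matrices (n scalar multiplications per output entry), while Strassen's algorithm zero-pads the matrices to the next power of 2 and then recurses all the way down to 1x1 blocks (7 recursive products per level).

Matrix multiplication for 30x30 matrices:

Strassen's algorithm requires power-of-2 dimensions. Pad 30x30 to 32x32 (next power of 2).

Standard algorithm: 30^3 = 27000 multiplications
Strassen's algorithm: 7^(log2(32)) = 7^5 = 16807 multiplications
Savings: 27000 - 16807 = 10193 multiplications

Standard: 27000 multiplications (30^3). Strassen: 16807 multiplications (7^5, after padding to 32x32). Strassen reduces 8 recursive multiplications to 7 at each level.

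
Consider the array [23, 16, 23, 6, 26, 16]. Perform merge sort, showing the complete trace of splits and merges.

Merge sort trace:

Split: [23, 16, 23, 6, 26, 16] -> [23, 16, 23] and [6, 26, 16]
  Split: [23, 16, 23] -> [23] and [16, 23]
    Split: [16, 23] -> [16] and [23]
    Merge: [16] + [23] -> [16, 23]
  Merge: [23] + [16, 23] -> [16, 23, 23]
  Split: [6, 26, 16] -> [6] and [26, 16]
    Split: [26, 16] -> [26] and [16]
    Merge: [26] + [16] -> [16, 26]
  Merge: [6] + [16, 26] -> [6, 16, 26]
Merge: [16, 23, 23] + [6, 16, 26] -> [6, 16, 16, 23, 23, 26]

Final sorted array: [6, 16, 16, 23, 23, 26]

The merge sort proceeds by recursively splitting the array and merging sorted halves.
After all merges, the sorted array is [6, 16, 16, 23, 23, 26].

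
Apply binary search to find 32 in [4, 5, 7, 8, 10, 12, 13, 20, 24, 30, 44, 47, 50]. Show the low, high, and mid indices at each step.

Binary search for 32 in [4, 5, 7, 8, 10, 12, 13, 20, 24, 30, 44, 47, 50]:

lo=0, hi=12, mid=6, arr[mid]=13 -> 13 < 32, search right half
lo=7, hi=12, mid=9, arr[mid]=30 -> 30 < 32, search right half
lo=10, hi=12, mid=11, arr[mid]=47 -> 47 > 32, search left half
lo=10, hi=10, mid=10, arr[mid]=44 -> 44 > 32, search left half
lo=10 > hi=9, target 32 not found

Binary search determines that 32 is not in the array after 4 comparisons. The search space was exhausted without finding the target.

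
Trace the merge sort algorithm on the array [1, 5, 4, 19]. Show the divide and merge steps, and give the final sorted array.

Merge sort trace:

Split: [1, 5, 4, 19] -> [1, 5] and [4, 19]
  Split: [1, 5] -> [1] and [5]
  Merge: [1] + [5] -> [1, 5]
  Split: [4, 19] -> [4] and [19]
  Merge: [4] + [19] -> [4, 19]
Merge: [1, 5] + [4, 19] -> [1, 4, 5, 19]

Final sorted array: [1, 4, 5, 19]

The merge sort proceeds by recursively splitting the array and merging sorted halves.
After all merges, the sorted array is [1, 4, 5, 19].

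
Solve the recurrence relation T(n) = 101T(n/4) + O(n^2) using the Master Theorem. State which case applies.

Master Theorem for T(n) = 101T(n/4) + O(n^2):

a = 101, b = 4, c = 2
log_b(a) = log_4(101) = 3.3291

Case 1: c = 2 < log_4(101) = 3.3291
T(n) = O(n^(log_4 101))

For T(n) = 101T(n/4) + O(n^2): log_4(101) = 3.3291. This is Case 1 of the Master Theorem (c < log_b(a), work dominated by leaves), giving O(n^(log_4 101)).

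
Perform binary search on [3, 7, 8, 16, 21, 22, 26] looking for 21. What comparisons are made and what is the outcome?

Binary search for 21 in [3, 7, 8, 16, 21, 22, 26]:

lo=0, hi=6, mid=3, arr[mid]=16 -> 16 < 21, search right half
lo=4, hi=6, mid=5, arr[mid]=22 -> 22 > 21, search left half
lo=4, hi=4, mid=4, arr[mid]=21 -> Found target at index 4!

Binary search finds 21 at index 4 after 3 comparisons. The search repeatedly halves the search space by comparing with the middle element.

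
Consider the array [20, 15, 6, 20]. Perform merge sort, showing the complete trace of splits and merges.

Merge sort trace:

Split: [20, 15, 6, 20] -> [20, 15] and [6, 20]
  Split: [20, 15] -> [20] and [15]
  Merge: [20] + [15] -> [15, 20]
  Split: [6, 20] -> [6] and [20]
  Merge: [6] + [20] -> [6, 20]
Merge: [15, 20] + [6, 20] -> [6, 15, 20, 20]

Final sorted array: [6, 15, 20, 20]

The merge sort proceeds by recursively splitting the array and merging sorted halves.
After all merges, the sorted array is [6, 15, 20, 20].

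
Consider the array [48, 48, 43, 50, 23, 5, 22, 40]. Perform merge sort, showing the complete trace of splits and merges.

Merge sort trace:

Split: [48, 48, 43, 50, 23, 5, 22, 40] -> [48, 48, 43, 50] and [23, 5, 22, 40]
  Split: [48, 48, 43, 50] -> [48, 48] and [43, 50]
    Split: [48, 48] -> [48] and [48]
    Merge: [48] + [48] -> [48, 48]
    Split: [43, 50] -> [43] and [50]
    Merge: [43] + [50] -> [43, 50]
  Merge: [48, 48] + [43, 50] -> [43, 48, 48, 50]
  Split: [23, 5, 22, 40] -> [23, 5] and [22, 40]
    Split: [23, 5] -> [23] and [5]
    Merge: [23] + [5] -> [5, 23]
    Split: [22, 40] -> [22] and [40]
    Merge: [22] + [40] -> [22, 40]
  Merge: [5, 23] + [22, 40] -> [5, 22, 23, 40]
Merge: [43, 48, 48, 50] + [5, 22, 23, 40] -> [5, 22, 23, 40, 43, 48, 48, 50]

Final sorted array: [5, 22, 23, 40, 43, 48, 48, 50]

The merge sort proceeds by recursively splitting the array and merging sorted halves.
After all merges, the sorted array is [5, 22, 23, 40, 43, 48, 48, 50].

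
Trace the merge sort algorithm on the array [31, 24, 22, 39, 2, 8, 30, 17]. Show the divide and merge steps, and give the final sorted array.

Merge sort trace:

Split: [31, 24, 22, 39, 2, 8, 30, 17] -> [31, 24, 22, 39] and [2, 8, 30, 17]
  Split: [31, 24, 22, 39] -> [31, 24] and [22, 39]
    Split: [31, 24] -> [31] and [24]
    Merge: [31] + [24] -> [24, 31]
    Split: [22, 39] -> [22] and [39]
    Merge: [22] + [39] -> [22, 39]
  Merge: [24, 31] + [22, 39] -> [22, 24, 31, 39]
  Split: [2, 8, 30, 17] -> [2, 8] and [30, 17]
    Split: [2, 8] -> [2] and [8]
    Merge: [2] + [8] -> [2, 8]
    Split: [30, 17] -> [30] and [17]
    Merge: [30] + [17] -> [17, 30]
  Merge: [2, 8] + [17, 30] -> [2, 8, 17, 30]
Merge: [22, 24, 31, 39] + [2, 8, 17, 30] -> [2, 8, 17, 22, 24, 30, 31, 39]

Final sorted array: [2, 8, 17, 22, 24, 30, 31, 39]

The merge sort proceeds by recursively splitting the array and merging sorted halves.
After all merges, the sorted array is [2, 8, 17, 22, 24, 30, 31, 39].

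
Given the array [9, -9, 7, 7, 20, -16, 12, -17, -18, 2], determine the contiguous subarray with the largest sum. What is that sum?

Using Kadane's algorithm on [9, -9, 7, 7, 20, -16, 12, -17, -18, 2]:

Scanning through the array:
Position 1 (value -9): max_ending_here = 0, max_so_far = 9
Position 2 (value 7): max_ending_here = 7, max_so_far = 9
Position 3 (value 7): max_ending_here = 14, max_so_far = 14
Position 4 (value 20): max_ending_here = 34, max_so_far = 34
Position 5 (value -16): max_ending_here = 18, max_so_far = 34
Position 6 (value 12): max_ending_here = 30, max_so_far = 34
Position 7 (value -17): max_ending_here = 13, max_so_far = 34
Position 8 (value -18): max_ending_here = -5, max_so_far = 34
Position 9 (value 2): max_ending_here = 2, max_so_far = 34

Maximum subarray: [9, -9, 7, 7, 20]
Maximum sum: 34

The maximum subarray is [9, -9, 7, 7, 20] with sum 34. This subarray runs from index 0 to index 4.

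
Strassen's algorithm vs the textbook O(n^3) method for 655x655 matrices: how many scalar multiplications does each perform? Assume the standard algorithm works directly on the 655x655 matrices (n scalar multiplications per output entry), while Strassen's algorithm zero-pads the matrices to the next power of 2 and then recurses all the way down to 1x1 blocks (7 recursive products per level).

Matrix multiplication for 655x655 matrices:

Strassen's algorithm requires power-of-2 dimensions. Pad 655x655 to 1024x1024 (next power of 2).

Standard algorithm: 655^3 = 281011375 multiplications
Strassen's algorithm: 7^(log2(1024)) = 7^10 = 282475249 multiplications
Difference: 281011375 - 282475249 = -1463874 (Strassen uses MORE here due to padding overhead — for small or just-over-power-of-2 n, padding can outweigh the per-level savings)

Standard: 281011375 multiplications (655^3). Strassen: 282475249 multiplications (7^10, after padding to 1024x1024). Strassen reduces 8 recursive multiplications to 7 at each level.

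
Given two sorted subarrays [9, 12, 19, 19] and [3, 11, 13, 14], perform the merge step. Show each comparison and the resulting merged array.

Merging process:

Compare 9 vs 3: take 3 from right. Merged: [3]
Compare 9 vs 11: take 9 from left. Merged: [3, 9]
Compare 12 vs 11: take 11 from right. Merged: [3, 9, 11]
Compare 12 vs 13: take 12 from left. Merged: [3, 9, 11, 12]
Compare 19 vs 13: take 13 from right. Merged: [3, 9, 11, 12, 13]
Compare 19 vs 14: take 14 from right. Merged: [3, 9, 11, 12, 13, 14]
Append remaining from left: [19, 19]. Merged: [3, 9, 11, 12, 13, 14, 19, 19]

Final merged array: [3, 9, 11, 12, 13, 14, 19, 19]
Total comparisons: 6

The merged array is [3, 9, 11, 12, 13, 14, 19, 19], requiring 6 comparisons. The merge step runs in O(n) time where n is the total number of elements.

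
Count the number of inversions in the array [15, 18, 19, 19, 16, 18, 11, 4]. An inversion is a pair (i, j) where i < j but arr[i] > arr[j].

Finding inversions in [15, 18, 19, 19, 16, 18, 11, 4]:

(0, 6): arr[0]=15 > arr[6]=11
(0, 7): arr[0]=15 > arr[7]=4
(1, 4): arr[1]=18 > arr[4]=16
(1, 6): arr[1]=18 > arr[6]=11
(1, 7): arr[1]=18 > arr[7]=4
(2, 4): arr[2]=19 > arr[4]=16
(2, 5): arr[2]=19 > arr[5]=18
(2, 6): arr[2]=19 > arr[6]=11
(2, 7): arr[2]=19 > arr[7]=4
(3, 4): arr[3]=19 > arr[4]=16
(3, 5): arr[3]=19 > arr[5]=18
(3, 6): arr[3]=19 > arr[6]=11
(3, 7): arr[3]=19 > arr[7]=4
(4, 6): arr[4]=16 > arr[6]=11
(4, 7): arr[4]=16 > arr[7]=4
(5, 6): arr[5]=18 > arr[6]=11
(5, 7): arr[5]=18 > arr[7]=4
(6, 7): arr[6]=11 > arr[7]=4

Total inversions: 18

The array has 18 inversion(s): (0,6), (0,7), (1,4), (1,6), (1,7), (2,4), (2,5), (2,6), (2,7), (3,4), (3,5), (3,6), (3,7), (4,6), (4,7), (5,6), (5,7), (6,7). Each pair (i,j) satisfies i < j and arr[i] > arr[j].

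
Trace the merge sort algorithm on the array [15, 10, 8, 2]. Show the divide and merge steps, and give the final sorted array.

Merge sort trace:

Split: [15, 10, 8, 2] -> [15, 10] and [8, 2]
  Split: [15, 10] -> [15] and [10]
  Merge: [15] + [10] -> [10, 15]
  Split: [8, 2] -> [8] and [2]
  Merge: [8] + [2] -> [2, 8]
Merge: [10, 15] + [2, 8] -> [2, 8, 10, 15]

Final sorted array: [2, 8, 10, 15]

The merge sort proceeds by recursively splitting the array and merging sorted halves.
After all merges, the sorted array is [2, 8, 10, 15].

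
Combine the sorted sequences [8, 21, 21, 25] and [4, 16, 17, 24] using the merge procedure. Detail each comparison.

Merging process:

Compare 8 vs 4: take 4 from right. Merged: [4]
Compare 8 vs 16: take 8 from left. Merged: [4, 8]
Compare 21 vs 16: take 16 from right. Merged: [4, 8, 16]
Compare 21 vs 17: take 17 from right. Merged: [4, 8, 16, 17]
Compare 21 vs 24: take 21 from left. Merged: [4, 8, 16, 17, 21]
Compare 21 vs 24: take 21 from left. Merged: [4, 8, 16, 17, 21, 21]
Compare 25 vs 24: take 24 from right. Merged: [4, 8, 16, 17, 21, 21, 24]
Append remaining from left: [25]. Merged: [4, 8, 16, 17, 21, 21, 24, 25]

Final merged array: [4, 8, 16, 17, 21, 21, 24, 25]
Total comparisons: 7

The merged array is [4, 8, 16, 17, 21, 21, 24, 25], requiring 7 comparisons. The merge step runs in O(n) time where n is the total number of elements.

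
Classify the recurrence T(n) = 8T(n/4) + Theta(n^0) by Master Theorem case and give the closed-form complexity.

Master Theorem for T(n) = 8T(n/4) + O(n^0):

a = 8, b = 4, c = 0
log_b(a) = log_4(8) = 1.5000

Case 1: c = 0 < log_4(8) = 1.5000
T(n) = O(n^(log_4 8))

For T(n) = 8T(n/4) + O(n^0): log_4(8) = 1.5000. This is Case 1 of the Master Theorem (c < log_b(a), work dominated by leaves), giving O(n^(log_4 8)).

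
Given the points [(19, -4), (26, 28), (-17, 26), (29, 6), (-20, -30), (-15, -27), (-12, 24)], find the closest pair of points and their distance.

Computing all pairwise distances among 7 points:

d((19, -4), (26, 28)) = 32.7567
d((19, -4), (-17, 26)) = 46.8615
d((19, -4), (29, 6)) = 14.1421
d((19, -4), (-20, -30)) = 46.8722
d((19, -4), (-15, -27)) = 41.0488
d((19, -4), (-12, 24)) = 41.7732
d((26, 28), (-17, 26)) = 43.0465
d((26, 28), (29, 6)) = 22.2036
d((26, 28), (-20, -30)) = 74.027
d((26, 28), (-15, -27)) = 68.6003
d((26, 28), (-12, 24)) = 38.2099
d((-17, 26), (29, 6)) = 50.1597
d((-17, 26), (-20, -30)) = 56.0803
d((-17, 26), (-15, -27)) = 53.0377
d((-17, 26), (-12, 24)) = 5.3852 <-- minimum
d((29, 6), (-20, -30)) = 60.803
d((29, 6), (-15, -27)) = 55.0
d((29, 6), (-12, 24)) = 44.7772
d((-20, -30), (-15, -27)) = 5.831
d((-20, -30), (-12, 24)) = 54.5894
d((-15, -27), (-12, 24)) = 51.0882

Closest pair: (-17, 26) and (-12, 24) with distance 5.3852

The closest pair is (-17, 26) and (-12, 24) with Euclidean distance 5.3852. For 7 points, brute-force pairwise comparison is shown above. For large n, the divide-and-conquer algorithm (sort by x, recurse on halves, check the dividing strip) achieves O(n log n).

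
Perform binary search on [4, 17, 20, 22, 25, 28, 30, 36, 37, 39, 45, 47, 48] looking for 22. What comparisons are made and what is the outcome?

Binary search for 22 in [4, 17, 20, 22, 25, 28, 30, 36, 37, 39, 45, 47, 48]:

lo=0, hi=12, mid=6, arr[mid]=30 -> 30 > 22, search left half
lo=0, hi=5, mid=2, arr[mid]=20 -> 20 < 22, search right half
lo=3, hi=5, mid=4, arr[mid]=25 -> 25 > 22, search left half
lo=3, hi=3, mid=3, arr[mid]=22 -> Found target at index 3!

Binary search finds 22 at index 3 after 4 comparisons. The search repeatedly halves the search space by comparing with the middle element.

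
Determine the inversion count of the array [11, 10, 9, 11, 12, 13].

Finding inversions in [11, 10, 9, 11, 12, 13]:

(0, 1): arr[0]=11 > arr[1]=10
(0, 2): arr[0]=11 > arr[2]=9
(1, 2): arr[1]=10 > arr[2]=9

Total inversions: 3

The array has 3 inversion(s): (0,1), (0,2), (1,2). Each pair (i,j) satisfies i < j and arr[i] > arr[j].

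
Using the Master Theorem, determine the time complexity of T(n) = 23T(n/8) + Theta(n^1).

Master Theorem for T(n) = 23T(n/8) + O(n^1):

a = 23, b = 8, c = 1
log_b(a) = log_8(23) = 1.5079

Case 1: c = 1 < log_8(23) = 1.5079
T(n) = O(n^(log_8 23))

For T(n) = 23T(n/8) + O(n^1): log_8(23) = 1.5079. This is Case 1 of the Master Theorem (c < log_b(a), work dominated by leaves), giving O(n^(log_8 23)).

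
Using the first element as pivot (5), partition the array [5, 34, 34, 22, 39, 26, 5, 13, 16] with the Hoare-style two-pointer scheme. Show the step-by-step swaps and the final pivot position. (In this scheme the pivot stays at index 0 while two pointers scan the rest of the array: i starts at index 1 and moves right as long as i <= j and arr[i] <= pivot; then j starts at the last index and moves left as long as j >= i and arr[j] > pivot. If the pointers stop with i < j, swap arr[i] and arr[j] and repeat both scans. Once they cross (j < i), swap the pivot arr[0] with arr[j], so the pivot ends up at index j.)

Hoare-style two-pointer partition with pivot = 5:

Initial array: [5, 34, 34, 22, 39, 26, 5, 13, 16]

Pointers start at i = 1, j = 8.
i stops at index 1 (arr[1]=34 > 5), j stops at index 6 (arr[6]=5 <= 5): swap arr[1] and arr[6], array becomes [5, 5, 34, 22, 39, 26, 34, 13, 16]
i ends at 2, j ends at 1: the pointers have crossed (j < i), so scanning stops.

Swap pivot arr[0] with arr[1] to place pivot at position 1: [5, 5, 34, 22, 39, 26, 34, 13, 16]
Pivot position: 1

After partitioning with pivot 5, the array becomes [5, 5, 34, 22, 39, 26, 34, 13, 16]. The pivot is placed at index 1. All elements to the left of the pivot are <= 5, and all elements to the right are > 5.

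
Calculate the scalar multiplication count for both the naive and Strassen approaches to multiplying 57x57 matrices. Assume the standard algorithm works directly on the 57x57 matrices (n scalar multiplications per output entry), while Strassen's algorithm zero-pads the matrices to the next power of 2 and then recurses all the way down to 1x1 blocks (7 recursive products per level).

Matrix multiplication for 57x57 matrices:

Strassen's algorithm requires power-of-2 dimensions. Pad 57x57 to 64x64 (next power of 2).

Standard algorithm: 57^3 = 185193 multiplications
Strassen's algorithm: 7^(log2(64)) = 7^6 = 117649 multiplications
Savings: 185193 - 117649 = 67544 multiplications

Standard: 185193 multiplications (57^3). Strassen: 117649 multiplications (7^6, after padding to 64x64). Strassen reduces 8 recursive multiplications to 7 at each level.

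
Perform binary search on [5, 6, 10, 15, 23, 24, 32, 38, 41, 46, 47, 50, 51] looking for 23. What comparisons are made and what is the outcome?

Binary search for 23 in [5, 6, 10, 15, 23, 24, 32, 38, 41, 46, 47, 50, 51]:

lo=0, hi=12, mid=6, arr[mid]=32 -> 32 > 23, search left half
lo=0, hi=5, mid=2, arr[mid]=10 -> 10 < 23, search right half
lo=3, hi=5, mid=4, arr[mid]=23 -> Found target at index 4!

Binary search finds 23 at index 4 after 3 comparisons. The search repeatedly halves the search space by comparing with the middle element.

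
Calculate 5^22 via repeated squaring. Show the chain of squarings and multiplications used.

Computing 5^22 by squaring (build up from 5^1; each line after the first costs one multiplication):

5^1 = 5
5^2 = (5^1)^2 = 5^2 = 25
5^4 = (5^2)^2 = 25^2 = 625
5^5 = 5 * 5^4 = 5 * 625 = 3125
5^10 = (5^5)^2 = 3125^2 = 9765625
5^11 = 5 * 5^10 = 5 * 9765625 = 48828125
5^22 = (5^11)^2 = 48828125^2 = 2384185791015625

Result: 2384185791015625
Multiplications needed: 6 (6 lines after 5^1)

5^22 = 2384185791015625. Using exponentiation by squaring, this requires 6 multiplications. The key idea: if the exponent is even, square the half-power; if odd, multiply by the base once.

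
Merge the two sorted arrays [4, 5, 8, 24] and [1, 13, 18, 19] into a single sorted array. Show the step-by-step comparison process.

Merging process:

Compare 4 vs 1: take 1 from right. Merged: [1]
Compare 4 vs 13: take 4 from left. Merged: [1, 4]
Compare 5 vs 13: take 5 from left. Merged: [1, 4, 5]
Compare 8 vs 13: take 8 from left. Merged: [1, 4, 5, 8]
Compare 24 vs 13: take 13 from right. Merged: [1, 4, 5, 8, 13]
Compare 24 vs 18: take 18 from right. Merged: [1, 4, 5, 8, 13, 18]
Compare 24 vs 19: take 19 from right. Merged: [1, 4, 5, 8, 13, 18, 19]
Append remaining from left: [24]. Merged: [1, 4, 5, 8, 13, 18, 19, 24]

Final merged array: [1, 4, 5, 8, 13, 18, 19, 24]
Total comparisons: 7

The merged array is [1, 4, 5, 8, 13, 18, 19, 24], requiring 7 comparisons. The merge step runs in O(n) time where n is the total number of elements.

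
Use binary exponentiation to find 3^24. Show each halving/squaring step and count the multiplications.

Computing 3^24 by squaring (build up from 3^1; each line after the first costs one multiplication):

3^1 = 3
3^2 = (3^1)^2 = 3^2 = 9
3^3 = 3 * 3^2 = 3 * 9 = 27
3^6 = (3^3)^2 = 27^2 = 729
3^12 = (3^6)^2 = 729^2 = 531441
3^24 = (3^12)^2 = 531441^2 = 282429536481

Result: 282429536481
Multiplications needed: 5 (5 lines after 3^1)

3^24 = 282429536481. Using exponentiation by squaring, this requires 5 multiplications. The key idea: if the exponent is even, square the half-power; if odd, multiply by the base once.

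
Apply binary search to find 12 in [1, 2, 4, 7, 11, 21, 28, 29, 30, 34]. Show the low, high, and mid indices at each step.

Binary search for 12 in [1, 2, 4, 7, 11, 21, 28, 29, 30, 34]:

lo=0, hi=9, mid=4, arr[mid]=11 -> 11 < 12, search right half
lo=5, hi=9, mid=7, arr[mid]=29 -> 29 > 12, search left half
lo=5, hi=6, mid=5, arr[mid]=21 -> 21 > 12, search left half
lo=5 > hi=4, target 12 not found

Binary search determines that 12 is not in the array after 3 comparisons. The search space was exhausted without finding the target.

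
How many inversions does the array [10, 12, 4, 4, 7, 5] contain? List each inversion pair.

Finding inversions in [10, 12, 4, 4, 7, 5]:

(0, 2): arr[0]=10 > arr[2]=4
(0, 3): arr[0]=10 > arr[3]=4
(0, 4): arr[0]=10 > arr[4]=7
(0, 5): arr[0]=10 > arr[5]=5
(1, 2): arr[1]=12 > arr[2]=4
(1, 3): arr[1]=12 > arr[3]=4
(1, 4): arr[1]=12 > arr[4]=7
(1, 5): arr[1]=12 > arr[5]=5
(4, 5): arr[4]=7 > arr[5]=5

Total inversions: 9

The array has 9 inversion(s): (0,2), (0,3), (0,4), (0,5), (1,2), (1,3), (1,4), (1,5), (4,5). Each pair (i,j) satisfies i < j and arr[i] > arr[j].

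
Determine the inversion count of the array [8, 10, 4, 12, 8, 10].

Finding inversions in [8, 10, 4, 12, 8, 10]:

(0, 2): arr[0]=8 > arr[2]=4
(1, 2): arr[1]=10 > arr[2]=4
(1, 4): arr[1]=10 > arr[4]=8
(3, 4): arr[3]=12 > arr[4]=8
(3, 5): arr[3]=12 > arr[5]=10

Total inversions: 5

The array has 5 inversion(s): (0,2), (1,2), (1,4), (3,4), (3,5). Each pair (i,j) satisfies i < j and arr[i] > arr[j].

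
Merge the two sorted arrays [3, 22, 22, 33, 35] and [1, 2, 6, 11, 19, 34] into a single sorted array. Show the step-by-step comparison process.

Merging process:

Compare 3 vs 1: take 1 from right. Merged: [1]
Compare 3 vs 2: take 2 from right. Merged: [1, 2]
Compare 3 vs 6: take 3 from left. Merged: [1, 2, 3]
Compare 22 vs 6: take 6 from right. Merged: [1, 2, 3, 6]
Compare 22 vs 11: take 11 from right. Merged: [1, 2, 3, 6, 11]
Compare 22 vs 19: take 19 from right. Merged: [1, 2, 3, 6, 11, 19]
Compare 22 vs 34: take 22 from left. Merged: [1, 2, 3, 6, 11, 19, 22]
Compare 22 vs 34: take 22 from left. Merged: [1, 2, 3, 6, 11, 19, 22, 22]
Compare 33 vs 34: take 33 from left. Merged: [1, 2, 3, 6, 11, 19, 22, 22, 33]
Compare 35 vs 34: take 34 from right. Merged: [1, 2, 3, 6, 11, 19, 22, 22, 33, 34]
Append remaining from left: [35]. Merged: [1, 2, 3, 6, 11, 19, 22, 22, 33, 34, 35]

Final merged array: [1, 2, 3, 6, 11, 19, 22, 22, 33, 34, 35]
Total comparisons: 10

The merged array is [1, 2, 3, 6, 11, 19, 22, 22, 33, 34, 35], requiring 10 comparisons. The merge step runs in O(n) time where n is the total number of elements.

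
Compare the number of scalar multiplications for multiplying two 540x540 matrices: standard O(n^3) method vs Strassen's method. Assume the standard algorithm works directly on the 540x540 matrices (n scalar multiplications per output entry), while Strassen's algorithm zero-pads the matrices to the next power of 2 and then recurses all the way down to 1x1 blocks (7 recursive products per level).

Matrix multiplication for 540x540 matrices:

Strassen's algorithm requires power-of-2 dimensions. Pad 540x540 to 1024x1024 (next power of 2).

Standard algorithm: 540^3 = 157464000 multiplications
Strassen's algorithm: 7^(log2(1024)) = 7^10 = 282475249 multiplications
Difference: 157464000 - 282475249 = -125011249 (Strassen uses MORE here due to padding overhead — for small or just-over-power-of-2 n, padding can outweigh the per-level savings)

Standard: 157464000 multiplications (540^3). Strassen: 282475249 multiplications (7^10, after padding to 1024x1024). Strassen reduces 8 recursive multiplications to 7 at each level.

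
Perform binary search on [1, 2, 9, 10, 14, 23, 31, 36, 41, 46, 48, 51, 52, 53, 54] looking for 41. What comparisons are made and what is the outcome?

Binary search for 41 in [1, 2, 9, 10, 14, 23, 31, 36, 41, 46, 48, 51, 52, 53, 54]:

lo=0, hi=14, mid=7, arr[mid]=36 -> 36 < 41, search right half
lo=8, hi=14, mid=11, arr[mid]=51 -> 51 > 41, search left half
lo=8, hi=10, mid=9, arr[mid]=46 -> 46 > 41, search left half
lo=8, hi=8, mid=8, arr[mid]=41 -> Found target at index 8!

Binary search finds 41 at index 8 after 4 comparisons. The search repeatedly halves the search space by comparing with the middle element.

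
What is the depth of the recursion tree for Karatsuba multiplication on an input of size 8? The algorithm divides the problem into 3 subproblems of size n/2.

For divide and conquer with division factor 2:

Problem sizes at each level:
Level 0: 8
Level 1: 4
Level 2: 2
Level 3: 1

The root is level 0 and the size-1 base case is level 3 (the tree spans levels 0 through 3, i.e. 4 levels counting the root), so the depth is the number of divisions: log_2(8) = 3

The recursion tree depth is log_2(8) = 3. At each level, the problem size is divided by 2, so it takes 3 divisions to reduce to a base case of size 1. The algorithm makes 3 recursive calls at each level.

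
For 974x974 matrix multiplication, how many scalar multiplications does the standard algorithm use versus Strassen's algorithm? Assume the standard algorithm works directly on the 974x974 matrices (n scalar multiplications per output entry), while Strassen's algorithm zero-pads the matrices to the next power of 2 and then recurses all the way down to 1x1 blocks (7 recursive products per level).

Matrix multiplication for 974x974 matrices:

Strassen's algorithm requires power-of-2 dimensions. Pad 974x974 to 1024x1024 (next power of 2).

Standard algorithm: 974^3 = 924010424 multiplications
Strassen's algorithm: 7^(log2(1024)) = 7^10 = 282475249 multiplications
Savings: 924010424 - 282475249 = 641535175 multiplications

Standard: 924010424 multiplications (974^3). Strassen: 282475249 multiplications (7^10, after padding to 1024x1024). Strassen reduces 8 recursive multiplications to 7 at each level.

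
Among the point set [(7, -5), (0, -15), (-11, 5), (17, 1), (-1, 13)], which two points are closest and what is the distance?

Computing all pairwise distances among 5 points:

d((7, -5), (0, -15)) = 12.2066
d((7, -5), (-11, 5)) = 20.5913
d((7, -5), (17, 1)) = 11.6619 <-- minimum
d((7, -5), (-1, 13)) = 19.6977
d((0, -15), (-11, 5)) = 22.8254
d((0, -15), (17, 1)) = 23.3452
d((0, -15), (-1, 13)) = 28.0179
d((-11, 5), (17, 1)) = 28.2843
d((-11, 5), (-1, 13)) = 12.8062
d((17, 1), (-1, 13)) = 21.6333

Closest pair: (7, -5) and (17, 1) with distance 11.6619

The closest pair is (7, -5) and (17, 1) with Euclidean distance 11.6619. For 5 points, brute-force pairwise comparison is shown above. For large n, the divide-and-conquer algorithm (sort by x, recurse on halves, check the dividing strip) achieves O(n log n).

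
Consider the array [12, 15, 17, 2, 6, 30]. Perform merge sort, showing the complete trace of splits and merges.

Merge sort trace:

Split: [12, 15, 17, 2, 6, 30] -> [12, 15, 17] and [2, 6, 30]
  Split: [12, 15, 17] -> [12] and [15, 17]
    Split: [15, 17] -> [15] and [17]
    Merge: [15] + [17] -> [15, 17]
  Merge: [12] + [15, 17] -> [12, 15, 17]
  Split: [2, 6, 30] -> [2] and [6, 30]
    Split: [6, 30] -> [6] and [30]
    Merge: [6] + [30] -> [6, 30]
  Merge: [2] + [6, 30] -> [2, 6, 30]
Merge: [12, 15, 17] + [2, 6, 30] -> [2, 6, 12, 15, 17, 30]

Final sorted array: [2, 6, 12, 15, 17, 30]

The merge sort proceeds by recursively splitting the array and merging sorted halves.
After all merges, the sorted array is [2, 6, 12, 15, 17, 30].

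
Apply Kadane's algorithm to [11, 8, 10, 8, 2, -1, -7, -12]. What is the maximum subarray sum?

Using Kadane's algorithm on [11, 8, 10, 8, 2, -1, -7, -12]:

Scanning through the array:
Position 1 (value 8): max_ending_here = 19, max_so_far = 19
Position 2 (value 10): max_ending_here = 29, max_so_far = 29
Position 3 (value 8): max_ending_here = 37, max_so_far = 37
Position 4 (value 2): max_ending_here = 39, max_so_far = 39
Position 5 (value -1): max_ending_here = 38, max_so_far = 39
Position 6 (value -7): max_ending_here = 31, max_so_far = 39
Position 7 (value -12): max_ending_here = 19, max_so_far = 39

Maximum subarray: [11, 8, 10, 8, 2]
Maximum sum: 39

The maximum subarray is [11, 8, 10, 8, 2] with sum 39. This subarray runs from index 0 to index 4.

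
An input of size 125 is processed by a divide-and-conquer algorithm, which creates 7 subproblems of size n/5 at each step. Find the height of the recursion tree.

For divide and conquer with division factor 5:

Problem sizes at each level:
Level 0: 125
Level 1: 25
Level 2: 5
Level 3: 1

The root is level 0 and the size-1 base case is level 3 (the tree spans levels 0 through 3, i.e. 4 levels counting the root), so the depth is the number of divisions: log_5(125) = 3

The recursion tree depth is log_5(125) = 3. At each level, the problem size is divided by 5, so it takes 3 divisions to reduce to a base case of size 1. The algorithm makes 7 recursive calls at each level.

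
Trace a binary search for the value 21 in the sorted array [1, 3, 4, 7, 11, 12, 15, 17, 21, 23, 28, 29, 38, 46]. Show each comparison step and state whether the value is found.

Binary search for 21 in [1, 3, 4, 7, 11, 12, 15, 17, 21, 23, 28, 29, 38, 46]:

lo=0, hi=13, mid=6, arr[mid]=15 -> 15 < 21, search right half
lo=7, hi=13, mid=10, arr[mid]=28 -> 28 > 21, search left half
lo=7, hi=9, mid=8, arr[mid]=21 -> Found target at index 8!

Binary search finds 21 at index 8 after 3 comparisons. The search repeatedly halves the search space by comparing with the middle element.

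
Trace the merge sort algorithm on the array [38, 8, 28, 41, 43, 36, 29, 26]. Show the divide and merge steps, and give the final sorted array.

Merge sort trace:

Split: [38, 8, 28, 41, 43, 36, 29, 26] -> [38, 8, 28, 41] and [43, 36, 29, 26]
  Split: [38, 8, 28, 41] -> [38, 8] and [28, 41]
    Split: [38, 8] -> [38] and [8]
    Merge: [38] + [8] -> [8, 38]
    Split: [28, 41] -> [28] and [41]
    Merge: [28] + [41] -> [28, 41]
  Merge: [8, 38] + [28, 41] -> [8, 28, 38, 41]
  Split: [43, 36, 29, 26] -> [43, 36] and [29, 26]
    Split: [43, 36] -> [43] and [36]
    Merge: [43] + [36] -> [36, 43]
    Split: [29, 26] -> [29] and [26]
    Merge: [29] + [26] -> [26, 29]
  Merge: [36, 43] + [26, 29] -> [26, 29, 36, 43]
Merge: [8, 28, 38, 41] + [26, 29, 36, 43] -> [8, 26, 28, 29, 36, 38, 41, 43]

Final sorted array: [8, 26, 28, 29, 36, 38, 41, 43]

The merge sort proceeds by recursively splitting the array and merging sorted halves.
After all merges, the sorted array is [8, 26, 28, 29, 36, 38, 41, 43].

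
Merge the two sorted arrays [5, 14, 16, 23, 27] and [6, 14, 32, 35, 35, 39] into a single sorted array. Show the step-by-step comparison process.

Merging process:

Compare 5 vs 6: take 5 from left. Merged: [5]
Compare 14 vs 6: take 6 from right. Merged: [5, 6]
Compare 14 vs 14: take 14 from left. Merged: [5, 6, 14]
Compare 16 vs 14: take 14 from right. Merged: [5, 6, 14, 14]
Compare 16 vs 32: take 16 from left. Merged: [5, 6, 14, 14, 16]
Compare 23 vs 32: take 23 from left. Merged: [5, 6, 14, 14, 16, 23]
Compare 27 vs 32: take 27 from left. Merged: [5, 6, 14, 14, 16, 23, 27]
Append remaining from right: [32, 35, 35, 39]. Merged: [5, 6, 14, 14, 16, 23, 27, 32, 35, 35, 39]

Final merged array: [5, 6, 14, 14, 16, 23, 27, 32, 35, 35, 39]
Total comparisons: 7

The merged array is [5, 6, 14, 14, 16, 23, 27, 32, 35, 35, 39], requiring 7 comparisons. The merge step runs in O(n) time where n is the total number of elements.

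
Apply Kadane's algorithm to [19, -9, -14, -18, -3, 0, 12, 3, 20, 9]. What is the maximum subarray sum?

Using Kadane's algorithm on [19, -9, -14, -18, -3, 0, 12, 3, 20, 9]:

Scanning through the array:
Position 1 (value -9): max_ending_here = 10, max_so_far = 19
Position 2 (value -14): max_ending_here = -4, max_so_far = 19
Position 3 (value -18): max_ending_here = -18, max_so_far = 19
Position 4 (value -3): max_ending_here = -3, max_so_far = 19
Position 5 (value 0): max_ending_here = 0, max_so_far = 19
Position 6 (value 12): max_ending_here = 12, max_so_far = 19
Position 7 (value 3): max_ending_here = 15, max_so_far = 19
Position 8 (value 20): max_ending_here = 35, max_so_far = 35
Position 9 (value 9): max_ending_here = 44, max_so_far = 44

Maximum subarray: [0, 12, 3, 20, 9]
Maximum sum: 44

The maximum subarray is [0, 12, 3, 20, 9] with sum 44. This subarray runs from index 5 to index 9.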